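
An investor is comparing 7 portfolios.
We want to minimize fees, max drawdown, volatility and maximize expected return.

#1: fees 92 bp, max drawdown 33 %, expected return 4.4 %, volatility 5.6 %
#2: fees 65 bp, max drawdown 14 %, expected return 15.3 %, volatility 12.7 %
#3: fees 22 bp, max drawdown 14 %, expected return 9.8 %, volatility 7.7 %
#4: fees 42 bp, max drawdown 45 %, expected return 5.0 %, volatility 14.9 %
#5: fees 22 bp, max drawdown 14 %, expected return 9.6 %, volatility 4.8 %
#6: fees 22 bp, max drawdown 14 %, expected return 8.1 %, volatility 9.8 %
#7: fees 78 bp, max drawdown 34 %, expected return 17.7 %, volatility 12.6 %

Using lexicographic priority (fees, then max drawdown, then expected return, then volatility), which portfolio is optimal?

First minimize fees: best is 22, kept {#3, #5, #6}.
Then minimize max drawdown: best is 14, kept {#3, #5, #6}.
Then maximize expected return: best is 9.8, kept {#3}.

#3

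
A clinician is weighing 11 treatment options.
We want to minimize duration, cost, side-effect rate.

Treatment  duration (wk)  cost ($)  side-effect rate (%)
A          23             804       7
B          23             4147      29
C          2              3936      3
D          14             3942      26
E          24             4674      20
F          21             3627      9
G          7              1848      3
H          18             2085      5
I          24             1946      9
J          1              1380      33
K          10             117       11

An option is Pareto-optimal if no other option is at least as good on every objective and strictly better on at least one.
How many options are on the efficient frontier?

5

A: not dominated.
B: dominated by A (duration 23≤23, cost 804≤4147, side-effect rate 7≤29).
C: not dominated.
D: dominated by C (duration 2≤14, cost 3936≤3942, side-effect rate 3≤26).
E: dominated by A (duration 23≤24, cost 804≤4674, side-effect rate 7≤20).
F: dominated by G (duration 7≤21, cost 1848≤3627, side-effect rate 3≤9).
G: not dominated.
H: dominated by G (duration 7≤18, cost 1848≤2085, side-effect rate 3≤5).
I: dominated by A (duration 23≤24, cost 804≤1946, side-effect rate 7≤9).
J: not dominated (best duration).
K: not dominated (best cost).
Pareto-optimal: A, C, G, J, K → 5.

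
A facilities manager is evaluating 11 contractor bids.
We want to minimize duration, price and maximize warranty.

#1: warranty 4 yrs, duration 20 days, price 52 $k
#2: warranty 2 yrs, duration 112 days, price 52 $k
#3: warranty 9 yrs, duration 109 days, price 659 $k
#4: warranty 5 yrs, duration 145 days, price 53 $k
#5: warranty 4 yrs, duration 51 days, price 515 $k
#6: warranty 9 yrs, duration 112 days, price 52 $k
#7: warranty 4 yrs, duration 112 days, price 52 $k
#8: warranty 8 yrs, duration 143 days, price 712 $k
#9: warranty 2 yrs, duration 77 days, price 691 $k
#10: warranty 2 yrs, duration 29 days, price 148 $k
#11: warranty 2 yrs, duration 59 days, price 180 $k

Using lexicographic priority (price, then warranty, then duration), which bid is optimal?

First minimize price: best is 52, kept {#1, #2, #6, #7}.
Then maximize warranty: best is 9, kept {#6}.

#6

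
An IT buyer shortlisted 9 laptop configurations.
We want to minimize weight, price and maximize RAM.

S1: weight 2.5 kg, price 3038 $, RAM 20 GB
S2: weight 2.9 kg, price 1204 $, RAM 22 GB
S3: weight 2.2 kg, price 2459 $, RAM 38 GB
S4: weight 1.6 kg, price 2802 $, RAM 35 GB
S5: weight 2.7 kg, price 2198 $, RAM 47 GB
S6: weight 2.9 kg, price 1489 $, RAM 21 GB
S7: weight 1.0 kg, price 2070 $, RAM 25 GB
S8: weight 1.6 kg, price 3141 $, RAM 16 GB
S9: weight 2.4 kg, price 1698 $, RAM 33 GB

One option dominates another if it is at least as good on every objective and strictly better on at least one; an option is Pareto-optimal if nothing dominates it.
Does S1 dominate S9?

S1 vs S9: S1 is worse on weight (2.5 vs 2.4), so it does not dominate S9.

No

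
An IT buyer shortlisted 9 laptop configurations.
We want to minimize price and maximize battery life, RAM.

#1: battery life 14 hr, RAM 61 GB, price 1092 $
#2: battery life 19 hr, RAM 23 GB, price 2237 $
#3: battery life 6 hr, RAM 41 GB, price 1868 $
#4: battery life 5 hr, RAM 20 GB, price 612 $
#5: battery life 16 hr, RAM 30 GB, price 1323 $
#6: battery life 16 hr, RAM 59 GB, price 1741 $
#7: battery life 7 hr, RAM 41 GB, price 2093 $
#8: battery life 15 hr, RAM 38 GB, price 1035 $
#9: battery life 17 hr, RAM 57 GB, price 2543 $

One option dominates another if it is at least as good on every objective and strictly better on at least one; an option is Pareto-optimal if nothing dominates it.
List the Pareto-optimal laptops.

#1, #2, #4, #5, #6, #8, #9

#1: not dominated (best RAM).
#2: not dominated (best battery life).
#3: dominated by #1 (battery life 14≥6, RAM 61≥41, price 1092≤1868).
#4: not dominated (best price).
#5: not dominated.
#6: not dominated.
#7: dominated by #1 (battery life 14≥7, RAM 61≥41, price 1092≤2093).
#8: not dominated.
#9: not dominated.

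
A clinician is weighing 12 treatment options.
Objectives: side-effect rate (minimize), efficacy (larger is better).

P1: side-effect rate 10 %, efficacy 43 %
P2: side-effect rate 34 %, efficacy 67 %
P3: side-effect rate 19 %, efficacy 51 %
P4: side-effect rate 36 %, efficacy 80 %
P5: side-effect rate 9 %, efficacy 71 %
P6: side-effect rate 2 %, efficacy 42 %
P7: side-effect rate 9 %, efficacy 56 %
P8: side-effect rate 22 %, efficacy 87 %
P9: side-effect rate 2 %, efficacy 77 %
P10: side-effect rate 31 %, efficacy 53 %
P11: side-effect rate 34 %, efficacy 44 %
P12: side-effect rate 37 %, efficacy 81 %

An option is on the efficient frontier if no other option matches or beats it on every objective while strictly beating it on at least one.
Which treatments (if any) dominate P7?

P5: side-effect rate 9≤9, efficacy 71≥56 — dominates P7.
P9: side-effect rate 2≤9, efficacy 77≥56 — dominates P7.
Others (P1, P2, P3, P4, P6, P8, P10, P11, P12) are each worse than P7 on at least one objective.

P5, P9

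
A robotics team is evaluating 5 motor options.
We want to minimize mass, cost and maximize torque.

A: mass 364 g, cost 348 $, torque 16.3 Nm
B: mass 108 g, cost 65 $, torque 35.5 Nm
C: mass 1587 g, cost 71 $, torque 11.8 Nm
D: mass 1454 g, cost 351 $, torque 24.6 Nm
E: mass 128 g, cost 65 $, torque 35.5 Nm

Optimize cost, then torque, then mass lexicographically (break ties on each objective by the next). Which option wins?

First minimize cost: best is 65, kept {B, E}.
Then maximize torque: best is 35.5, kept {B, E}.
Then minimize mass: best is 108, kept {B}.

B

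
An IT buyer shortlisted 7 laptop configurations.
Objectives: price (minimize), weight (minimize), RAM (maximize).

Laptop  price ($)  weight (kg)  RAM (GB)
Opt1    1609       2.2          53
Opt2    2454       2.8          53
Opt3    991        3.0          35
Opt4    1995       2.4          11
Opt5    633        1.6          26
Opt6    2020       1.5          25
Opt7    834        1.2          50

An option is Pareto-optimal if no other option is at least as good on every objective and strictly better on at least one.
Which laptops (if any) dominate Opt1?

none

Opt2: worse on price (2454 vs 1609).
Opt3: worse on weight (3.0 vs 2.2).
Opt4: worse on price (1995 vs 1609).
Opt5: worse on RAM (26 vs 53).
Opt6: worse on price (2020 vs 1609).
Opt7: worse on RAM (50 vs 53).
No option dominates Opt1.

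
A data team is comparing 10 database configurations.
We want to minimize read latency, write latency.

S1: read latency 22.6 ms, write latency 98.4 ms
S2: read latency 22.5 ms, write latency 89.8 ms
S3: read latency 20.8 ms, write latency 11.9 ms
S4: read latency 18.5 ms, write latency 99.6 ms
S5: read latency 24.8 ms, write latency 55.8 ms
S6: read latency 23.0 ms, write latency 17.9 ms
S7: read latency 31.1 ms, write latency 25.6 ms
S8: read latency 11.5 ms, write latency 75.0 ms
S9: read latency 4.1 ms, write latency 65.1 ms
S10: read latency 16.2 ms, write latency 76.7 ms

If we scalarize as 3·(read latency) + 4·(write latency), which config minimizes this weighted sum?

S1: 3·22.6 + 4·98.4 = 461.4
S2: 3·22.5 + 4·89.8 = 426.7
S3: 3·20.8 + 4·11.9 = 110.0
S4: 3·18.5 + 4·99.6 = 453.9
S5: 3·24.8 + 4·55.8 = 297.6
S6: 3·23.0 + 4·17.9 = 140.6
S7: 3·31.1 + 4·25.6 = 195.7
S8: 3·11.5 + 4·75.0 = 334.5
S9: 3·4.1 + 4·65.1 = 272.7
S10: 3·16.2 + 4·76.7 = 355.4
Lowest: S3 at 110.0.

S3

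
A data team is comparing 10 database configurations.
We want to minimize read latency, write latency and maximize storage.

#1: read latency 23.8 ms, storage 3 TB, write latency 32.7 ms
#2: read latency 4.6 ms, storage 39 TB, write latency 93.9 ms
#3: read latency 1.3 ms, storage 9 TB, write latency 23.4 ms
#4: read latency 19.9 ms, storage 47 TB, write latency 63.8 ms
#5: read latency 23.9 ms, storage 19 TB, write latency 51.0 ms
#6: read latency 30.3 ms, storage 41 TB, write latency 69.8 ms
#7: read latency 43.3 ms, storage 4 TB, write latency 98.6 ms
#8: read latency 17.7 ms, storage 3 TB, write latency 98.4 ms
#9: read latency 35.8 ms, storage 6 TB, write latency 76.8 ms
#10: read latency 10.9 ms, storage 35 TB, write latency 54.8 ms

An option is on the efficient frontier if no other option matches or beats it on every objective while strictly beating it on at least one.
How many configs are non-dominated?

#1: dominated by #3 (read latency 1.3≤23.8, storage 9≥3, write latency 23.4≤32.7).
#2: not dominated.
#3: not dominated (best read latency).
#4: not dominated (best storage).
#5: not dominated.
#6: dominated by #4 (read latency 19.9≤30.3, storage 47≥41, write latency 63.8≤69.8).
#7: dominated by #2 (read latency 4.6≤43.3, storage 39≥4, write latency 93.9≤98.6).
#8: dominated by #2 (read latency 4.6≤17.7, storage 39≥3, write latency 93.9≤98.4).
#9: dominated by #3 (read latency 1.3≤35.8, storage 9≥6, write latency 23.4≤76.8).
#10: not dominated.
Pareto-optimal: #2, #3, #4, #5, #10 → 5.

5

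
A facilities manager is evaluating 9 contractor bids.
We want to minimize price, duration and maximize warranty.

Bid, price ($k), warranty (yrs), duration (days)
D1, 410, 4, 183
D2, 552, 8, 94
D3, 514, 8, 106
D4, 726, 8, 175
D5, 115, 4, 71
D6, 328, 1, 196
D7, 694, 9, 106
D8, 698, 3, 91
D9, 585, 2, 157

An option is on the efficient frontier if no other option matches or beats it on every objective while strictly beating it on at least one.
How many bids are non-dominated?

4

D1: dominated by D5 (price 115≤410, warranty 4≥4, duration 71≤183).
D2: not dominated.
D3: not dominated.
D4: dominated by D2 (price 552≤726, warranty 8≥8, duration 94≤175).
D5: not dominated (best price).
D6: dominated by D5 (price 115≤328, warranty 4≥1, duration 71≤196).
D7: not dominated (best warranty).
D8: dominated by D5 (price 115≤698, warranty 4≥3, duration 71≤91).
D9: dominated by D2 (price 552≤585, warranty 8≥2, duration 94≤157).
Pareto-optimal: D2, D3, D5, D7 → 4.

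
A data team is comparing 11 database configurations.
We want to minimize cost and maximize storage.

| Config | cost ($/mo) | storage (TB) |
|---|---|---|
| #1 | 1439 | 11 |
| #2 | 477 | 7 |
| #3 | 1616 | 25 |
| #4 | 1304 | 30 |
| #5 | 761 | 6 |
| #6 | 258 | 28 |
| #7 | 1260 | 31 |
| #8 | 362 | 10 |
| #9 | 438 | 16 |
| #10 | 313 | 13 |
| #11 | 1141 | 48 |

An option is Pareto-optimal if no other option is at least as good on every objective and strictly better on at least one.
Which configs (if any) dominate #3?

#4, #6, #7, #11

#4: cost 1304≤1616, storage 30≥25 — dominates #3.
#6: cost 258≤1616, storage 28≥25 — dominates #3.
#7: cost 1260≤1616, storage 31≥25 — dominates #3.
#11: cost 1141≤1616, storage 48≥25 — dominates #3.
Others (#1, #2, #5, #8, #9, #10) are each worse than #3 on at least one objective.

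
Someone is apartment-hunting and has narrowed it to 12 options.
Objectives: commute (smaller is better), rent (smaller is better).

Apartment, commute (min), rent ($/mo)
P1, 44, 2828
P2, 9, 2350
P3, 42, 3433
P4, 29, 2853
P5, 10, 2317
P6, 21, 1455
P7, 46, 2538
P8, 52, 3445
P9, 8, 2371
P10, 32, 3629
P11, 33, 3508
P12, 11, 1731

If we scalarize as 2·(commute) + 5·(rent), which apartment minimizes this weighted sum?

P1: 2·44 + 5·2828 = 14228
P2: 2·9 + 5·2350 = 11768
P3: 2·42 + 5·3433 = 17249
P4: 2·29 + 5·2853 = 14323
P5: 2·10 + 5·2317 = 11605
P6: 2·21 + 5·1455 = 7317
P7: 2·46 + 5·2538 = 12782
P8: 2·52 + 5·3445 = 17329
P9: 2·8 + 5·2371 = 11871
P10: 2·32 + 5·3629 = 18209
P11: 2·33 + 5·3508 = 17606
P12: 2·11 + 5·1731 = 8677
Lowest: P6 at 7317.

P6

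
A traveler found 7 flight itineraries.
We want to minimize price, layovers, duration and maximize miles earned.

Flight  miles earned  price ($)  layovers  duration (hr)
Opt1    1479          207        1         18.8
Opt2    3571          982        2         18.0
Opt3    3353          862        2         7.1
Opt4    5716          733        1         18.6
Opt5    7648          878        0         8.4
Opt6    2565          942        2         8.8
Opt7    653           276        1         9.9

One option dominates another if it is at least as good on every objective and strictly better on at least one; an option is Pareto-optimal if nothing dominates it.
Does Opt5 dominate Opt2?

Yes

Opt5 vs Opt2: miles earned 7648≥3571, price 878≤982, layovers 0≤2, duration 8.4≤18.0 — Opt5 is at least as good on every objective with at least one strict improvement.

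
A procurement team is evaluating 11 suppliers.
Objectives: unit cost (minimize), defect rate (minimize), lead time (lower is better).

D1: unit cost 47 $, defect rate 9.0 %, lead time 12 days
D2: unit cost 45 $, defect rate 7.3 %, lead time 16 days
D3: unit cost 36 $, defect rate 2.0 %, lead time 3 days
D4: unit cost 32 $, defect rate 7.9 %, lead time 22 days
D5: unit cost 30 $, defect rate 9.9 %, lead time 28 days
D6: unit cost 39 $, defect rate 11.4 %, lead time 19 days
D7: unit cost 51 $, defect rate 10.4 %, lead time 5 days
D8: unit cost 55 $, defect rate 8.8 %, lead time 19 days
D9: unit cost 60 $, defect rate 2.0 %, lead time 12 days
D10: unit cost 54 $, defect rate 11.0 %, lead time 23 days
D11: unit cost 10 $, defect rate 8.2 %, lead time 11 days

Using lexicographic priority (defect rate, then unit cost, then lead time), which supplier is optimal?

First minimize defect rate: best is 2.0, kept {D3, D9}.
Then minimize unit cost: best is 36, kept {D3}.

D3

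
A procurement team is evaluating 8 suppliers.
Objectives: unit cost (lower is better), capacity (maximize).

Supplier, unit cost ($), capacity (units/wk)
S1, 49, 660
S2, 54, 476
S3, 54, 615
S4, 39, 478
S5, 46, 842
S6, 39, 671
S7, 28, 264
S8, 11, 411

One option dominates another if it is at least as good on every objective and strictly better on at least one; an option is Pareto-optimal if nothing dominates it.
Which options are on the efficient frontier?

S1: dominated by S5 (unit cost 46≤49, capacity 842≥660).
S2: dominated by S1 (unit cost 49≤54, capacity 660≥476).
S3: dominated by S1 (unit cost 49≤54, capacity 660≥615).
S4: dominated by S6 (unit cost 39≤39, capacity 671≥478).
S5: not dominated (best capacity).
S6: not dominated.
S7: dominated by S8 (unit cost 11≤28, capacity 411≥264).
S8: not dominated (best unit cost).

S5, S6, S8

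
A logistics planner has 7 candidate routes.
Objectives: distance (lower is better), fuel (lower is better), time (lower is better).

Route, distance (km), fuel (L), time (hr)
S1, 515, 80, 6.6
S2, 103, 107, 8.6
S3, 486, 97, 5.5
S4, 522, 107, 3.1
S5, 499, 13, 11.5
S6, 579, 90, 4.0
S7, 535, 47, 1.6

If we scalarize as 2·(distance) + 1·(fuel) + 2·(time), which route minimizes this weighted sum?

S2

S1: 2·515 + 1·80 + 2·6.6 = 1123.2
S2: 2·103 + 1·107 + 2·8.6 = 330.2
S3: 2·486 + 1·97 + 2·5.5 = 1080.0
S4: 2·522 + 1·107 + 2·3.1 = 1157.2
S5: 2·499 + 1·13 + 2·11.5 = 1034.0
S6: 2·579 + 1·90 + 2·4.0 = 1256.0
S7: 2·535 + 1·47 + 2·1.6 = 1120.2
Lowest: S2 at 330.2.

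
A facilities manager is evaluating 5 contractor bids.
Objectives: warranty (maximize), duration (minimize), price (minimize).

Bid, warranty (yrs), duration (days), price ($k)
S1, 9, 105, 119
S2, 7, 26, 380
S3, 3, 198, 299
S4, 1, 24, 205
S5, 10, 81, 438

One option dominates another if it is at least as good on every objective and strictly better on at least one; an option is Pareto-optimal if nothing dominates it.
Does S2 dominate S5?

S2 vs S5: S2 is worse on warranty (7 vs 10), so it does not dominate S5.

No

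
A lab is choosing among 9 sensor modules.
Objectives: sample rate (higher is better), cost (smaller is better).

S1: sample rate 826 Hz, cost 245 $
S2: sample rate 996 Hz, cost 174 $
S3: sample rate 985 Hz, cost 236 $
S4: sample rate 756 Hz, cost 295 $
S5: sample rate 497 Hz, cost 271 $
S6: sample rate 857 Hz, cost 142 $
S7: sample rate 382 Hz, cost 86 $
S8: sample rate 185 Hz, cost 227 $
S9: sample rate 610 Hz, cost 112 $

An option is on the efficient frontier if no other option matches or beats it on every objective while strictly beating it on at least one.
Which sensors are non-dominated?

S1: dominated by S2 (sample rate 996≥826, cost 174≤245).
S2: not dominated (best sample rate).
S3: dominated by S2 (sample rate 996≥985, cost 174≤236).
S4: dominated by S1 (sample rate 826≥756, cost 245≤295).
S5: dominated by S1 (sample rate 826≥497, cost 245≤271).
S6: not dominated.
S7: not dominated (best cost).
S8: dominated by S2 (sample rate 996≥185, cost 174≤227).
S9: not dominated.

S2, S6, S7, S9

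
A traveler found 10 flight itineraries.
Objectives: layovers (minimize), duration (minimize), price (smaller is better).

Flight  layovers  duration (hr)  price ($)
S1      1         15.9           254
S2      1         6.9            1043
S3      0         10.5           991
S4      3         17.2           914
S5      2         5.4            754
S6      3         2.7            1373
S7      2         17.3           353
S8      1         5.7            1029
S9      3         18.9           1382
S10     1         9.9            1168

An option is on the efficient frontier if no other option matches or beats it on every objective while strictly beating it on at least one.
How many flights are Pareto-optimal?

5

S1: not dominated (best price).
S2: dominated by S8 (layovers 1≤1, duration 5.7≤6.9, price 1029≤1043).
S3: not dominated (best layovers).
S4: dominated by S1 (layovers 1≤3, duration 15.9≤17.2, price 254≤914).
S5: not dominated.
S6: not dominated (best duration).
S7: dominated by S1 (layovers 1≤2, duration 15.9≤17.3, price 254≤353).
S8: not dominated.
S9: dominated by S1 (layovers 1≤3, duration 15.9≤18.9, price 254≤1382).
S10: dominated by S2 (layovers 1≤1, duration 6.9≤9.9, price 1043≤1168).
Pareto-optimal: S1, S3, S5, S6, S8 → 5.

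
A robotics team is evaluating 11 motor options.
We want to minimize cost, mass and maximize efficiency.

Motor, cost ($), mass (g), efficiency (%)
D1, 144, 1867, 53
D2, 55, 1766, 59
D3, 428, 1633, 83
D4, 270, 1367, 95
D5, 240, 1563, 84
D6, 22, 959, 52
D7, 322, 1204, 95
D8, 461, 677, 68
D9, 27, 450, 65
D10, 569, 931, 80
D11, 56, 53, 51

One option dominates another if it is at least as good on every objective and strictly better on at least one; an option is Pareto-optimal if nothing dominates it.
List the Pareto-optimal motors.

D1: dominated by D2 (cost 55≤144, mass 1766≤1867, efficiency 59≥53).
D2: dominated by D9 (cost 27≤55, mass 450≤1766, efficiency 65≥59).
D3: dominated by D4 (cost 270≤428, mass 1367≤1633, efficiency 95≥83).
D4: not dominated.
D5: not dominated.
D6: not dominated (best cost).
D7: not dominated.
D8: not dominated.
D9: not dominated.
D10: not dominated.
D11: not dominated (best mass).

D4, D5, D6, D7, D8, D9, D10, D11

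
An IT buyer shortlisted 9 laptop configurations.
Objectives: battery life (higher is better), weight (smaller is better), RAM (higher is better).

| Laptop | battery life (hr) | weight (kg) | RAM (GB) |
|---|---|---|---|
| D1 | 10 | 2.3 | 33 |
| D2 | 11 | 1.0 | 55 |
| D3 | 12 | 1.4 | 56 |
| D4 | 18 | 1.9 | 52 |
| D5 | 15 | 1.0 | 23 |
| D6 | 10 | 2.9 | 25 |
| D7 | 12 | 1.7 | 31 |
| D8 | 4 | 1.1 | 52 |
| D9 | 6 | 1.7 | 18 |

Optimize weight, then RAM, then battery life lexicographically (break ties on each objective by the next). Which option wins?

D2

First minimize weight: best is 1.0, kept {D2, D5}.
Then maximize RAM: best is 55, kept {D2}.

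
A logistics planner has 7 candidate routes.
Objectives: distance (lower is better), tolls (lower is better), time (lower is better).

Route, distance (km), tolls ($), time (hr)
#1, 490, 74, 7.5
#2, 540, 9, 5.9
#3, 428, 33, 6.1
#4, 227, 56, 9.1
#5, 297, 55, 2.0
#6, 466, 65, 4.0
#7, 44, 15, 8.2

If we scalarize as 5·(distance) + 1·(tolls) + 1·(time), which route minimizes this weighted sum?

#7

#1: 5·490 + 1·74 + 1·7.5 = 2531.5
#2: 5·540 + 1·9 + 1·5.9 = 2714.9
#3: 5·428 + 1·33 + 1·6.1 = 2179.1
#4: 5·227 + 1·56 + 1·9.1 = 1200.1
#5: 5·297 + 1·55 + 1·2.0 = 1542.0
#6: 5·466 + 1·65 + 1·4.0 = 2399.0
#7: 5·44 + 1·15 + 1·8.2 = 243.2
Lowest: #7 at 243.2.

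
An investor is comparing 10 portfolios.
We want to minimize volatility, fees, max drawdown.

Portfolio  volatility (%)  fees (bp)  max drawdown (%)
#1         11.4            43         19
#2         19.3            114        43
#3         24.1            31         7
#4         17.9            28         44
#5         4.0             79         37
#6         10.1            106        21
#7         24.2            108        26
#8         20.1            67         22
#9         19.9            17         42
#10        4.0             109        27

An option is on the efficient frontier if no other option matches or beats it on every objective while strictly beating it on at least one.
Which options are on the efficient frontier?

#1: not dominated.
#2: dominated by #1 (volatility 11.4≤19.3, fees 43≤114, max drawdown 19≤43).
#3: not dominated (best max drawdown).
#4: not dominated.
#5: not dominated.
#6: not dominated.
#7: dominated by #1 (volatility 11.4≤24.2, fees 43≤108, max drawdown 19≤26).
#8: dominated by #1 (volatility 11.4≤20.1, fees 43≤67, max drawdown 19≤22).
#9: not dominated (best fees).
#10: not dominated.

#1, #3, #4, #5, #6, #9, #10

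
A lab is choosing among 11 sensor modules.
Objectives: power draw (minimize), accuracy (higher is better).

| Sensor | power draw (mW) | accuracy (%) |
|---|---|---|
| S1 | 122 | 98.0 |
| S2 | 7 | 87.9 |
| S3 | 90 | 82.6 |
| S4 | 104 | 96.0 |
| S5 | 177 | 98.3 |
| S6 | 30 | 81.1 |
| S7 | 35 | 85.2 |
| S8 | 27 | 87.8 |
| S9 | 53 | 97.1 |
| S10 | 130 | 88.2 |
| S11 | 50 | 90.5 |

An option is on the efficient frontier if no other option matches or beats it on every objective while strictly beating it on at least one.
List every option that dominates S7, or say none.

S2: power draw 7≤35, accuracy 87.9≥85.2 — dominates S7.
S8: power draw 27≤35, accuracy 87.8≥85.2 — dominates S7.
Others (S1, S3, S4, S5, S6, S9, S10, S11) are each worse than S7 on at least one objective.

S2, S8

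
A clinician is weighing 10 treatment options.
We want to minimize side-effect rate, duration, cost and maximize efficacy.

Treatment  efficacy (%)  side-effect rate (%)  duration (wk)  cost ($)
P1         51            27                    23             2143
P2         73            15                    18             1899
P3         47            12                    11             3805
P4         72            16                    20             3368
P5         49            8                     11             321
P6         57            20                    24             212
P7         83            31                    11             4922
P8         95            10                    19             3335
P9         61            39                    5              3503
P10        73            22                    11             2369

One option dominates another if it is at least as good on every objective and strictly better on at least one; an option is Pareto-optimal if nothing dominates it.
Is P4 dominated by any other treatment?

Yes

P2 vs P4: efficacy 73≥72, side-effect rate 15≤16, duration 18≤20, cost 1899≤3368 — P2 is at least as good on every objective and strictly better on at least one, so P2 dominates P4.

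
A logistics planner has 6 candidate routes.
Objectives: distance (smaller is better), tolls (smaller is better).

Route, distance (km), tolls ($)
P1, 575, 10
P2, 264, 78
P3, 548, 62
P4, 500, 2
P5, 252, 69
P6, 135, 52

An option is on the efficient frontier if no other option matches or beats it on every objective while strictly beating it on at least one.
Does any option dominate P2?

P5 vs P2: distance 252≤264, tolls 69≤78 — P5 is at least as good on every objective and strictly better on at least one, so P5 dominates P2.

Yes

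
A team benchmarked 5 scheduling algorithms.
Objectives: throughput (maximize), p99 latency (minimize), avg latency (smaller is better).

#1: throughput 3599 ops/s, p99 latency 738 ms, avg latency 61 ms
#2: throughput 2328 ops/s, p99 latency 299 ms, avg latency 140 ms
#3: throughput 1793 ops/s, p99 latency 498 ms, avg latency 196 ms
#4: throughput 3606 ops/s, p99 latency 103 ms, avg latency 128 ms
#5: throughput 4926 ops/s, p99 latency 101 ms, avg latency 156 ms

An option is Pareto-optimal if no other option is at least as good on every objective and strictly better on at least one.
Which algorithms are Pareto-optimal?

#1, #4, #5

#1: not dominated (best avg latency).
#2: dominated by #4 (throughput 3606≥2328, p99 latency 103≤299, avg latency 128≤140).
#3: dominated by #2 (throughput 2328≥1793, p99 latency 299≤498, avg latency 140≤196).
#4: not dominated.
#5: not dominated (best throughput).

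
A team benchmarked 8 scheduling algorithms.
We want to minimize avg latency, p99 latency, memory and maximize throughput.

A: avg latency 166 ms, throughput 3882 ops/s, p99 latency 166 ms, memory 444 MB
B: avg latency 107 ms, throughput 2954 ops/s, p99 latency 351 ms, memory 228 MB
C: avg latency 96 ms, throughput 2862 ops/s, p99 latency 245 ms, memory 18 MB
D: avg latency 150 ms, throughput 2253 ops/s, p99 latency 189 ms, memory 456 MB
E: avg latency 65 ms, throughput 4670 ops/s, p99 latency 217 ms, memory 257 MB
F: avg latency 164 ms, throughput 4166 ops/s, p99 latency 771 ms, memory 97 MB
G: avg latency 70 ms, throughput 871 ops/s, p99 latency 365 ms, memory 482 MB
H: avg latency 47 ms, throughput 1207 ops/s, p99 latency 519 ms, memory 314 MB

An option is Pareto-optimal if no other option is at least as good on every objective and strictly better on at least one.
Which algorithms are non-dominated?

A, B, C, D, E, F, H

A: not dominated (best p99 latency).
B: not dominated.
C: not dominated (best memory).
D: not dominated.
E: not dominated (best throughput).
F: not dominated.
G: dominated by E (avg latency 65≤70, throughput 4670≥871, p99 latency 217≤365, memory 257≤482).
H: not dominated (best avg latency).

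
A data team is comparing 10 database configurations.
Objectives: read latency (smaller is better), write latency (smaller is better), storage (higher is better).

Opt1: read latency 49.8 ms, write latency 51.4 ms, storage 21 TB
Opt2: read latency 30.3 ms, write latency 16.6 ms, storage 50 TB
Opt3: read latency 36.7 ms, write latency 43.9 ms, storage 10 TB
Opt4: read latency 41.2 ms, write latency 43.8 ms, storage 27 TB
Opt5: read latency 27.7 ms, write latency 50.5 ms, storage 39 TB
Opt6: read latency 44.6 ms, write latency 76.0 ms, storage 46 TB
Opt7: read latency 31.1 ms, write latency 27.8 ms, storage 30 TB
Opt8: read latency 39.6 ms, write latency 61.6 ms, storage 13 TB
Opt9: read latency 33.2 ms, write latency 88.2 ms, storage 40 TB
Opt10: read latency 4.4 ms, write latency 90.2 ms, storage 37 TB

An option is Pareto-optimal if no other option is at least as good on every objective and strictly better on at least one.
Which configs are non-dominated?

Opt1: dominated by Opt2 (read latency 30.3≤49.8, write latency 16.6≤51.4, storage 50≥21).
Opt2: not dominated (best write latency).
Opt3: dominated by Opt2 (read latency 30.3≤36.7, write latency 16.6≤43.9, storage 50≥10).
Opt4: dominated by Opt2 (read latency 30.3≤41.2, write latency 16.6≤43.8, storage 50≥27).
Opt5: not dominated.
Opt6: dominated by Opt2 (read latency 30.3≤44.6, write latency 16.6≤76.0, storage 50≥46).
Opt7: dominated by Opt2 (read latency 30.3≤31.1, write latency 16.6≤27.8, storage 50≥30).
Opt8: dominated by Opt2 (read latency 30.3≤39.6, write latency 16.6≤61.6, storage 50≥13).
Opt9: dominated by Opt2 (read latency 30.3≤33.2, write latency 16.6≤88.2, storage 50≥40).
Opt10: not dominated (best read latency).

Opt2, Opt5, Opt10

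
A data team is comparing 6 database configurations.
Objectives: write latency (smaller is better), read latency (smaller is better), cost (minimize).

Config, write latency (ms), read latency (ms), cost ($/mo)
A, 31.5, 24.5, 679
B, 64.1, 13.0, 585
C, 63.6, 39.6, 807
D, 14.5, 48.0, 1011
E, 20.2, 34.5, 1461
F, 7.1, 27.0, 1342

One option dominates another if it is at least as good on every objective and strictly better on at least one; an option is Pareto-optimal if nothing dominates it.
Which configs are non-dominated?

A, B, D, F

A: not dominated.
B: not dominated (best read latency).
C: dominated by A (write latency 31.5≤63.6, read latency 24.5≤39.6, cost 679≤807).
D: not dominated.
E: dominated by F (write latency 7.1≤20.2, read latency 27.0≤34.5, cost 1342≤1461).
F: not dominated (best write latency).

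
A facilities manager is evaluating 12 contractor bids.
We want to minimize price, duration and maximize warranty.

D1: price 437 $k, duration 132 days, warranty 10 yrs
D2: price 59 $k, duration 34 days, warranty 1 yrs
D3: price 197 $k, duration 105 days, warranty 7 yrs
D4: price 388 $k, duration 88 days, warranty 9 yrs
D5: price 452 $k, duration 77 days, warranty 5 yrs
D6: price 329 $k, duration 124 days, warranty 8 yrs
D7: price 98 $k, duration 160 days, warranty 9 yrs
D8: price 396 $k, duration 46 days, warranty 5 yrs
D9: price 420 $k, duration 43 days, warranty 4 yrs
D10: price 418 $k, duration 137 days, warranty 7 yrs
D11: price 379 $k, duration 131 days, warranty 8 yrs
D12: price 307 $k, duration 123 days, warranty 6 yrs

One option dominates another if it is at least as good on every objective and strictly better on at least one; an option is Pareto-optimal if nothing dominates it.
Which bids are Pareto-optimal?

D1: not dominated (best warranty).
D2: not dominated (best price).
D3: not dominated.
D4: not dominated.
D5: dominated by D8 (price 396≤452, duration 46≤77, warranty 5≥5).
D6: not dominated.
D7: not dominated.
D8: not dominated.
D9: not dominated.
D10: dominated by D3 (price 197≤418, duration 105≤137, warranty 7≥7).
D11: dominated by D6 (price 329≤379, duration 124≤131, warranty 8≥8).
D12: dominated by D3 (price 197≤307, duration 105≤123, warranty 7≥6).

D1, D2, D3, D4, D6, D7, D8, D9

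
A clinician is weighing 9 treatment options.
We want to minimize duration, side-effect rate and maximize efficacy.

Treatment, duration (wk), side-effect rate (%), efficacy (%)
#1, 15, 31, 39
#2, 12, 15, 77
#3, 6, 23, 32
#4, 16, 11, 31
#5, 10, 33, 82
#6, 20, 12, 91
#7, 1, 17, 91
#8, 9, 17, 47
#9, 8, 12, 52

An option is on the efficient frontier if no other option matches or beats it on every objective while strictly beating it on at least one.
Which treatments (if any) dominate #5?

#7

#7: duration 1≤10, side-effect rate 17≤33, efficacy 91≥82 — dominates #5.
Others (#1, #2, #3, #4, #6, #8, #9) are each worse than #5 on at least one objective.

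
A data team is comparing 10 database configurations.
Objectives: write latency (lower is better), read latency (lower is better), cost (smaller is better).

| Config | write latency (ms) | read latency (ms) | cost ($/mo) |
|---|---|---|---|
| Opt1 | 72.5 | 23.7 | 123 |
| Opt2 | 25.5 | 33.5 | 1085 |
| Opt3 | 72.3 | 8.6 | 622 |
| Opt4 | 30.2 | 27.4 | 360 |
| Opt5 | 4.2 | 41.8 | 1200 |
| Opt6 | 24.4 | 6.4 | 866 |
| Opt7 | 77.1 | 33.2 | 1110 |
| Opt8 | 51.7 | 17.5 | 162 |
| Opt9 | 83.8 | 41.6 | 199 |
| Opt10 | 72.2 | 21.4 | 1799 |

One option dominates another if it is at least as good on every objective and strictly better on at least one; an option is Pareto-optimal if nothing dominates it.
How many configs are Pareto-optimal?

6

Opt1: not dominated (best cost).
Opt2: dominated by Opt6 (write latency 24.4≤25.5, read latency 6.4≤33.5, cost 866≤1085).
Opt3: not dominated.
Opt4: not dominated.
Opt5: not dominated (best write latency).
Opt6: not dominated (best read latency).
Opt7: dominated by Opt1 (write latency 72.5≤77.1, read latency 23.7≤33.2, cost 123≤1110).
Opt8: not dominated.
Opt9: dominated by Opt1 (write latency 72.5≤83.8, read latency 23.7≤41.6, cost 123≤199).
Opt10: dominated by Opt6 (write latency 24.4≤72.2, read latency 6.4≤21.4, cost 866≤1799).
Pareto-optimal: Opt1, Opt3, Opt4, Opt5, Opt6, Opt8 → 6.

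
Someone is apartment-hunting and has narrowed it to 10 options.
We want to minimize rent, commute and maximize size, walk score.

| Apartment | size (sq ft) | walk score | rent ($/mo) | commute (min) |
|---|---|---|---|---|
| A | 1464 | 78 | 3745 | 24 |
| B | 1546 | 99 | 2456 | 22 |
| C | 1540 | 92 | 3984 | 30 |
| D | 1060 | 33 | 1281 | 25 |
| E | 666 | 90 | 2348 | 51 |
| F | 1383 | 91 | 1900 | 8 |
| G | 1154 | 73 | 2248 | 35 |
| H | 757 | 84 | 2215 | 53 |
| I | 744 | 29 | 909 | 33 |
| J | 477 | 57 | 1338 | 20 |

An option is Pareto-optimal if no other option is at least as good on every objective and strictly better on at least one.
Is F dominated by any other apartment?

No

A: worse on walk score (78 vs 91).
B: worse on rent (2456 vs 1900).
C: worse on rent (3984 vs 1900).
D: worse on size (1060 vs 1383).
E: worse on size (666 vs 1383).
G: worse on size (1154 vs 1383).
H: worse on size (757 vs 1383).
I: worse on size (744 vs 1383).
J: worse on size (477 vs 1383).
No option is at least as good as F on every objective and strictly better on one.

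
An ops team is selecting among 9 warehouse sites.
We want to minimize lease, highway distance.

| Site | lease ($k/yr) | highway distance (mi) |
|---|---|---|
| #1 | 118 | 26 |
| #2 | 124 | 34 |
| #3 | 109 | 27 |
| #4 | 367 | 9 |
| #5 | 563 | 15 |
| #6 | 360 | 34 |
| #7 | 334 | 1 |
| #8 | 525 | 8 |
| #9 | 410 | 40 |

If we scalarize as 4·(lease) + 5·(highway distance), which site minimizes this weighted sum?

#1: 4·118 + 5·26 = 602
#2: 4·124 + 5·34 = 666
#3: 4·109 + 5·27 = 571
#4: 4·367 + 5·9 = 1513
#5: 4·563 + 5·15 = 2327
#6: 4·360 + 5·34 = 1610
#7: 4·334 + 5·1 = 1341
#8: 4·525 + 5·8 = 2140
#9: 4·410 + 5·40 = 1840
Lowest: #3 at 571.

#3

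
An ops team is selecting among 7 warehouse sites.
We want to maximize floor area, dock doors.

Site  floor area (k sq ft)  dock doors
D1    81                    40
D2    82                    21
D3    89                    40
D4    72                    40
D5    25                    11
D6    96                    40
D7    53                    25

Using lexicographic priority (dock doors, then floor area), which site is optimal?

D6

First maximize dock doors: best is 40, kept {D1, D3, D4, D6}.
Then maximize floor area: best is 96, kept {D6}.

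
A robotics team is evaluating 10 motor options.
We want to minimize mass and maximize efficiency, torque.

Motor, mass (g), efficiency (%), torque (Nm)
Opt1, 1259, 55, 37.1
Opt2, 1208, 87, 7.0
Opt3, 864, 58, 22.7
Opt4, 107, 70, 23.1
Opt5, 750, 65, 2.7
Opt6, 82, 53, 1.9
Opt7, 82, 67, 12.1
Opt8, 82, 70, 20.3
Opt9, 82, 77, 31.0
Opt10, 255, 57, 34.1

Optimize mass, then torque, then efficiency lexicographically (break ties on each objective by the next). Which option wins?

First minimize mass: best is 82, kept {Opt6, Opt7, Opt8, Opt9}.
Then maximize torque: best is 31.0, kept {Opt9}.

Opt9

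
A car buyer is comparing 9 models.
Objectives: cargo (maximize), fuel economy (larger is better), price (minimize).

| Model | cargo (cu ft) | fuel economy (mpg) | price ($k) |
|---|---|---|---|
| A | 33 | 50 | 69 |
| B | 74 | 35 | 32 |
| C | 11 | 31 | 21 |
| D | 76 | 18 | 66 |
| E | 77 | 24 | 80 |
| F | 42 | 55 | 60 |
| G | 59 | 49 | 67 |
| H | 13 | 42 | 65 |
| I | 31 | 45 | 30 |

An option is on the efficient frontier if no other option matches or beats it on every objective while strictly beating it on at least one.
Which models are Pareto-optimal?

A: dominated by F (cargo 42≥33, fuel economy 55≥50, price 60≤69).
B: not dominated.
C: not dominated (best price).
D: not dominated.
E: not dominated (best cargo).
F: not dominated (best fuel economy).
G: not dominated.
H: dominated by F (cargo 42≥13, fuel economy 55≥42, price 60≤65).
I: not dominated.

B, C, D, E, F, G, I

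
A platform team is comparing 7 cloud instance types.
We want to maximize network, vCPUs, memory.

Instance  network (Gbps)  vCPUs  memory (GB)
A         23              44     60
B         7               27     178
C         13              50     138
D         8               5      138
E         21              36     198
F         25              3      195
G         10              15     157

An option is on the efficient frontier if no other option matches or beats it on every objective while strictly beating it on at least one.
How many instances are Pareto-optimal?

4

A: not dominated.
B: dominated by E (network 21≥7, vCPUs 36≥27, memory 198≥178).
C: not dominated (best vCPUs).
D: dominated by C (network 13≥8, vCPUs 50≥5, memory 138≥138).
E: not dominated (best memory).
F: not dominated (best network).
G: dominated by E (network 21≥10, vCPUs 36≥15, memory 198≥157).
Pareto-optimal: A, C, E, F → 4.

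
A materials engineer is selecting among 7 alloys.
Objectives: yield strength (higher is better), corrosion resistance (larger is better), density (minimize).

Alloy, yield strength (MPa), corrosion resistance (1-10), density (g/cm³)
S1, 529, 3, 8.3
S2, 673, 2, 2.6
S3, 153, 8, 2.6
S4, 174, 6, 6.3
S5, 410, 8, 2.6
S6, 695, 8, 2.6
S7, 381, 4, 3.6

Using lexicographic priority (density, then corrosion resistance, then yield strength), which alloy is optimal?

S6

First minimize density: best is 2.6, kept {S2, S3, S5, S6}.
Then maximize corrosion resistance: best is 8, kept {S3, S5, S6}.
Then maximize yield strength: best is 695, kept {S6}.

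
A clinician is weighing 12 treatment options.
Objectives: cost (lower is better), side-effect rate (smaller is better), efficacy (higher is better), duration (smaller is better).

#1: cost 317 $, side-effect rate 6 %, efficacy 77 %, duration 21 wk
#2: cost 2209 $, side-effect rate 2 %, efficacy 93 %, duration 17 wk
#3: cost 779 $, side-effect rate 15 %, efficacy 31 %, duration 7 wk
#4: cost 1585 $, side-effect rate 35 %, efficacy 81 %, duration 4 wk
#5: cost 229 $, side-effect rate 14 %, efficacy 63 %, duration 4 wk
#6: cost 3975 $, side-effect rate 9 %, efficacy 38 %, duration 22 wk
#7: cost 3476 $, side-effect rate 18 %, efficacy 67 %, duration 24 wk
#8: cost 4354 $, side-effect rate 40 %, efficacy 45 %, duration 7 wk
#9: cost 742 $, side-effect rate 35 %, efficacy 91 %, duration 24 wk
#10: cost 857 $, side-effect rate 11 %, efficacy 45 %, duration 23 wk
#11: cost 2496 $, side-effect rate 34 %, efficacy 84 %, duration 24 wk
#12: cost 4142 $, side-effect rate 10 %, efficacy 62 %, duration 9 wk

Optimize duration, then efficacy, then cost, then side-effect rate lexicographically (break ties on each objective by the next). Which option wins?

#4

First minimize duration: best is 4, kept {#4, #5}.
Then maximize efficacy: best is 81, kept {#4}.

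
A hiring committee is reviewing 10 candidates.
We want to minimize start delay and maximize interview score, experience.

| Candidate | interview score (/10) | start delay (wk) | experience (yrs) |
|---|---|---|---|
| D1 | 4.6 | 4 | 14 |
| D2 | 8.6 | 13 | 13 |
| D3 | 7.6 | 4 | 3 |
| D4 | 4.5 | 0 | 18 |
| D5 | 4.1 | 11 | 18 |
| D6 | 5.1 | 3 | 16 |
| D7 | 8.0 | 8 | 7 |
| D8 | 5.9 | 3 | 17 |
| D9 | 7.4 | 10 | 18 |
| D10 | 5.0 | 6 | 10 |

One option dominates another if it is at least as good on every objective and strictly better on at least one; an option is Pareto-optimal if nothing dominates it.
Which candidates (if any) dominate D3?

D1: worse on interview score (4.6 vs 7.6).
D2: worse on start delay (13 vs 4).
D4: worse on interview score (4.5 vs 7.6).
D5: worse on interview score (4.1 vs 7.6).
D6: worse on interview score (5.1 vs 7.6).
D7: worse on start delay (8 vs 4).
D8: worse on interview score (5.9 vs 7.6).
D9: worse on interview score (7.4 vs 7.6).
D10: worse on interview score (5.0 vs 7.6).
No option dominates D3.

none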